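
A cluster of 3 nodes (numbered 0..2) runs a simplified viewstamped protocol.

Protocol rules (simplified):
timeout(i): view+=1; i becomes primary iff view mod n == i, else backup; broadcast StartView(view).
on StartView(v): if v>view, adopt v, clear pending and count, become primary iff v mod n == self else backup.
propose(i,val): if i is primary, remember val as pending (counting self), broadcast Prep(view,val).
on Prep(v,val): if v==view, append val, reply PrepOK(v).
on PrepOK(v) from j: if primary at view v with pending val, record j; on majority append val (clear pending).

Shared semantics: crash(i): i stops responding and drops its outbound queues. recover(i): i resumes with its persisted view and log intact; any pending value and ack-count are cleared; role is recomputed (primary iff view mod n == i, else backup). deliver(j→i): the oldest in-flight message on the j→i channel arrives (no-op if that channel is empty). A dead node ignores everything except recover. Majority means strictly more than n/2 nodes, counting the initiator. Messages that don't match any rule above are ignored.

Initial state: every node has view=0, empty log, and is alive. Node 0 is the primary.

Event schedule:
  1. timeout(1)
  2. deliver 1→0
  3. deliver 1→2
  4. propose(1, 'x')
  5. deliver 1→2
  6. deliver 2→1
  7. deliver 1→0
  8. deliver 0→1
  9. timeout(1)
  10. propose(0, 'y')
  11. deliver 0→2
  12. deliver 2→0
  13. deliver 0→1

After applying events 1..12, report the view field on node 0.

e1 timeout(1): 1[prim,v=1,-]
e2 deliver 1→0: 0[back,v=1,-]
e3 deliver 1→2: 2[back,v=1,-]
e4 propose(1,'x'): ·
e5 deliver 1→2: 2[back,v=1,x]
e6 deliver 2→1: 1[prim,v=1,x]
e7 deliver 1→0: 0[back,v=1,x]
e8 deliver 0→1: ·
e9 timeout(1): 1[back,v=2,x]
e10 propose(0,'y'): ·
e11 deliver 0→2: ·
e12 deliver 2→0: ·

1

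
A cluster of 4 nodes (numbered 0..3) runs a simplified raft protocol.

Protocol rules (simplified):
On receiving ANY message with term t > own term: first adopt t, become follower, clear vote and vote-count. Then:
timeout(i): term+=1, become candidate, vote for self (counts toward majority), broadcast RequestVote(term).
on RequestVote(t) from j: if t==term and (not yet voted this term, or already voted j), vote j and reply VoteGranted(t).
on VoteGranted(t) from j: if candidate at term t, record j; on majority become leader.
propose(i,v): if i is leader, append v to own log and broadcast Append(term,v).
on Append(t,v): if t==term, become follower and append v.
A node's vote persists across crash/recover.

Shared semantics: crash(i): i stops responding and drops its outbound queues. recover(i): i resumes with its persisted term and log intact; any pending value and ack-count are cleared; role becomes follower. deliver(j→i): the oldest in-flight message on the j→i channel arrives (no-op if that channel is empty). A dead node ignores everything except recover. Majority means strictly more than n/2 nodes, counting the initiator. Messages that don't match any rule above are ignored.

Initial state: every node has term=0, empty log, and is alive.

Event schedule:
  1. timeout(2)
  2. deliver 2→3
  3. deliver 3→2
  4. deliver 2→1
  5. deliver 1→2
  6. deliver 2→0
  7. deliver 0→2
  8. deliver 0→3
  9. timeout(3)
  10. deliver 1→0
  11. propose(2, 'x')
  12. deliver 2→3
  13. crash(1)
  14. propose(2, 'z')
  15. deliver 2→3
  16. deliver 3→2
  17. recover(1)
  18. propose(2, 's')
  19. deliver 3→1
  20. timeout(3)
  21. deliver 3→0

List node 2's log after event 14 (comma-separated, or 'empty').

x,z

e1 timeout(2): 2[cand,t=1,-]
e2 deliver 2→3: 3[foll,t=1,-]
e3 deliver 3→2: ·
e4 deliver 2→1: 1[foll,t=1,-]
e5 deliver 1→2: 2[lead,t=1,-]
e6 deliver 2→0: 0[foll,t=1,-]
e7 deliver 0→2: ·
e8 deliver 0→3: ·
e9 timeout(3): 3[cand,t=2,-]
e10 deliver 1→0: ·
e11 propose(2,'x'): 2[lead,t=1,x]
e12 deliver 2→3: ·
e13 crash(1): 1[✗foll,t=1,-]
e14 propose(2,'z'): 2[lead,t=1,x,z]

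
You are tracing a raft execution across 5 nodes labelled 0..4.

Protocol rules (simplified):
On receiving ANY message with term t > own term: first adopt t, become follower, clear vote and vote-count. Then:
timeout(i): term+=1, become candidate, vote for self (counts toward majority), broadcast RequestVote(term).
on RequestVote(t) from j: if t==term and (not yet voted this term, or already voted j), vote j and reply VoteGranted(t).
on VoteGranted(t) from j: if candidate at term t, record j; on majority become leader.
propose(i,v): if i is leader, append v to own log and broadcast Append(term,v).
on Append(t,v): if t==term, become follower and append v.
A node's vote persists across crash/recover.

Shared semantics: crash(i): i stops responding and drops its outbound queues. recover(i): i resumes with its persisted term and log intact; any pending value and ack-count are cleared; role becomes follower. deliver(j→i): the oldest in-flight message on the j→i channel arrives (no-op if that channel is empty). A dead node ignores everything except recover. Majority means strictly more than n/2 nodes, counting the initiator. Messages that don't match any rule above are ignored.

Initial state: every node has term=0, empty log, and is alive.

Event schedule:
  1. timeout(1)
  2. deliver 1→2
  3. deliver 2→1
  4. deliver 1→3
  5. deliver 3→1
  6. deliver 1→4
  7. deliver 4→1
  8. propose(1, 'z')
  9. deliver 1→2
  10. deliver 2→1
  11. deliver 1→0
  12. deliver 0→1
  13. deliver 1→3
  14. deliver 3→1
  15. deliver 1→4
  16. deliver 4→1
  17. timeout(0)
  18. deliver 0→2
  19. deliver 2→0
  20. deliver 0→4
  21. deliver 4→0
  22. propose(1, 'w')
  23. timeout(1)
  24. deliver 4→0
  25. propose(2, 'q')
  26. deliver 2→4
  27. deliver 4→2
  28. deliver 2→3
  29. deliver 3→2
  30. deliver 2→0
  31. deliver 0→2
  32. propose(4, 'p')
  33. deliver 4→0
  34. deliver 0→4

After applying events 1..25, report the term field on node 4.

2

e1 timeout(1): 1[cand,t=1,-]
e2 deliver 1→2: 2[foll,t=1,-]
e3 deliver 2→1: ·
e4 deliver 1→3: 3[foll,t=1,-]
e5 deliver 3→1: 1[lead,t=1,-]
e6 deliver 1→4: 4[foll,t=1,-]
e7 deliver 4→1: ·
e8 propose(1,'z'): 1[lead,t=1,z]
e9 deliver 1→2: 2[foll,t=1,z]
e10 deliver 2→1: ·
e11 deliver 1→0: 0[foll,t=1,-]
e12 deliver 0→1: ·
e13 deliver 1→3: 3[foll,t=1,z]
e14 deliver 3→1: ·
e15 deliver 1→4: 4[foll,t=1,z]
e16 deliver 4→1: ·
e17 timeout(0): 0[cand,t=2,-]
e18 deliver 0→2: 2[foll,t=2,z]
e19 deliver 2→0: ·
e20 deliver 0→4: 4[foll,t=2,z]
e21 deliver 4→0: 0[lead,t=2,-]
e22 propose(1,'w'): 1[lead,t=1,z,w]
e23 timeout(1): 1[cand,t=2,z,w]
e24 deliver 4→0: ·
e25 propose(2,'q'): ·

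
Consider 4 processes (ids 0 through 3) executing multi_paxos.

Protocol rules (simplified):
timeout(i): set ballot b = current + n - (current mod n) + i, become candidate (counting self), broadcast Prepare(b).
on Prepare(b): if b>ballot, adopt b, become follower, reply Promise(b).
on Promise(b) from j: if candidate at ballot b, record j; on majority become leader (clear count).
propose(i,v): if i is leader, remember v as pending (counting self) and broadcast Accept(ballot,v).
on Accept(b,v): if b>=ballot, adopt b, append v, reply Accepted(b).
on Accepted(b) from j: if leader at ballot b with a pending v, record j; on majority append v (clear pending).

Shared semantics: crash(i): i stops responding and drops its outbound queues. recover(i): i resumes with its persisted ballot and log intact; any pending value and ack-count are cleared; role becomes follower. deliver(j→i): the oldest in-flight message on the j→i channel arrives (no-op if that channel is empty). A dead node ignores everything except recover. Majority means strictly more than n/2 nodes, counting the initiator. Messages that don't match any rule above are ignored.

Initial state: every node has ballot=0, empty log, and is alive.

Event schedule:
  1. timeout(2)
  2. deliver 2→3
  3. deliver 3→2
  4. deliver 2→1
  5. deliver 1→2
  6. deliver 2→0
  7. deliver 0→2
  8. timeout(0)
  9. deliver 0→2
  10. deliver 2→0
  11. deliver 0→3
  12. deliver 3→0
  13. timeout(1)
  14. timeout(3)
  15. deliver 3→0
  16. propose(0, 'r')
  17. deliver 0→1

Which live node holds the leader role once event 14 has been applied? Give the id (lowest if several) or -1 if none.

0

step 1 timeout(2): 2={cand,b=6,log=-}
step 2 deliver 2→3: 3={foll,b=6,log=-}
step 3 deliver 3→2: —
step 4 deliver 2→1: 1={foll,b=6,log=-}
step 5 deliver 1→2: 2={lead,b=6,log=-}
step 6 deliver 2→0: 0={foll,b=6,log=-}
step 7 deliver 0→2: —
step 8 timeout(0): 0={cand,b=8,log=-}
step 9 deliver 0→2: 2={foll,b=8,log=-}
step 10 deliver 2→0: —
step 11 deliver 0→3: 3={foll,b=8,log=-}
step 12 deliver 3→0: 0={lead,b=8,log=-}
step 13 timeout(1): 1={cand,b=9,log=-}
step 14 timeout(3): 3={cand,b=15,log=-}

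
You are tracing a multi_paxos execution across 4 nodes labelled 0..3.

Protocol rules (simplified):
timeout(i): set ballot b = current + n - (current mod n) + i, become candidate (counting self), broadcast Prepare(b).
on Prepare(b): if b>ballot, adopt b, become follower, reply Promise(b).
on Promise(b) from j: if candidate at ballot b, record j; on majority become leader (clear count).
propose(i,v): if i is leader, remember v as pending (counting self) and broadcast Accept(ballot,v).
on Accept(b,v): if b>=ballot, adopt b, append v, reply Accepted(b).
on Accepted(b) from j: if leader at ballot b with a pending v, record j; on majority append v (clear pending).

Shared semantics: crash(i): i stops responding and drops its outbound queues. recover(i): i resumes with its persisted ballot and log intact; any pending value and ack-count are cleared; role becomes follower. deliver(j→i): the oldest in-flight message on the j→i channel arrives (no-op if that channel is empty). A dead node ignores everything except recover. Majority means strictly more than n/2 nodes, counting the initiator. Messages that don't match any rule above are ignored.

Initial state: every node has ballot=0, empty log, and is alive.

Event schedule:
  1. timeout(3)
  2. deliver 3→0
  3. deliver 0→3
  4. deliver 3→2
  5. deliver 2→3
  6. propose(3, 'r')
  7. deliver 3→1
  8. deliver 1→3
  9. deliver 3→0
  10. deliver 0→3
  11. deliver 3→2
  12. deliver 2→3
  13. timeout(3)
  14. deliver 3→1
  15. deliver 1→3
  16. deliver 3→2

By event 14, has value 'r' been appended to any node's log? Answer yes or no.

[1] timeout(3) → N3(cand b7 [-])
[2] deliver 3→0 → N0(foll b7 [-])
[3] deliver 0→3 → ∅
[4] deliver 3→2 → N2(foll b7 [-])
[5] deliver 2→3 → N3(lead b7 [-])
[6] propose(3,'r') → ∅
[7] deliver 3→1 → N1(foll b7 [-])
[8] deliver 1→3 → ∅
[9] deliver 3→0 → N0(foll b7 [r])
[10] deliver 0→3 → ∅
[11] deliver 3→2 → N2(foll b7 [r])
[12] deliver 2→3 → N3(lead b7 [r])
[13] timeout(3) → N3(cand b11 [r])
[14] deliver 3→1 → N1(foll b7 [r])

yes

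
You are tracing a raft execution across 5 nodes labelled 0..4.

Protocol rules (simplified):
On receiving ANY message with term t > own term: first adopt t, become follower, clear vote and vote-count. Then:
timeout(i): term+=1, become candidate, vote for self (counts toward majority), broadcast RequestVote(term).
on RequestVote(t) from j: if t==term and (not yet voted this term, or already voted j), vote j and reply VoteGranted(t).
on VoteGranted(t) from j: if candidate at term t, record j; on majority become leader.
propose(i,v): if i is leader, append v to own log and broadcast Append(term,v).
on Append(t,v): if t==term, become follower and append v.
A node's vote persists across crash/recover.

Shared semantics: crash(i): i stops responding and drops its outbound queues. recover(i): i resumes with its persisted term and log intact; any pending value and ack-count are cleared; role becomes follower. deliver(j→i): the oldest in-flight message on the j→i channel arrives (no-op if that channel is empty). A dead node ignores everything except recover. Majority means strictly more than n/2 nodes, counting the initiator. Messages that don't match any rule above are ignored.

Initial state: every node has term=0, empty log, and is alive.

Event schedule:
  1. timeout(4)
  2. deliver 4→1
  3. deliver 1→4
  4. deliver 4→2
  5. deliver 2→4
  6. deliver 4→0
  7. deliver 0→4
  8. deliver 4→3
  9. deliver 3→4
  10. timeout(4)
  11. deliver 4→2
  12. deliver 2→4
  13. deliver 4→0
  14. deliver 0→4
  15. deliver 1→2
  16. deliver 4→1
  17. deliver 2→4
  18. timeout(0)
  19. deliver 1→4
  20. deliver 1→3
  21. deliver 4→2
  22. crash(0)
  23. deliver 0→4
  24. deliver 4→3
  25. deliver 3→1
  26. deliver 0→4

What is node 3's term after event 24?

2

[1] timeout(4) → N4(cand t1 [-])
[2] deliver 4→1 → N1(foll t1 [-])
[3] deliver 1→4 → ∅
[4] deliver 4→2 → N2(foll t1 [-])
[5] deliver 2→4 → N4(lead t1 [-])
[6] deliver 4→0 → N0(foll t1 [-])
[7] deliver 0→4 → ∅
[8] deliver 4→3 → N3(foll t1 [-])
[9] deliver 3→4 → ∅
[10] timeout(4) → N4(cand t2 [-])
[11] deliver 4→2 → N2(foll t2 [-])
[12] deliver 2→4 → ∅
[13] deliver 4→0 → N0(foll t2 [-])
[14] deliver 0→4 → N4(lead t2 [-])
[15] deliver 1→2 → ∅
[16] deliver 4→1 → N1(foll t2 [-])
[17] deliver 2→4 → ∅
[18] timeout(0) → N0(cand t3 [-])
[19] deliver 1→4 → ∅
[20] deliver 1→3 → ∅
[21] deliver 4→2 → ∅
[22] crash(0) → N0(✗cand t3 [-])
[23] deliver 0→4 → ∅
[24] deliver 4→3 → N3(foll t2 [-])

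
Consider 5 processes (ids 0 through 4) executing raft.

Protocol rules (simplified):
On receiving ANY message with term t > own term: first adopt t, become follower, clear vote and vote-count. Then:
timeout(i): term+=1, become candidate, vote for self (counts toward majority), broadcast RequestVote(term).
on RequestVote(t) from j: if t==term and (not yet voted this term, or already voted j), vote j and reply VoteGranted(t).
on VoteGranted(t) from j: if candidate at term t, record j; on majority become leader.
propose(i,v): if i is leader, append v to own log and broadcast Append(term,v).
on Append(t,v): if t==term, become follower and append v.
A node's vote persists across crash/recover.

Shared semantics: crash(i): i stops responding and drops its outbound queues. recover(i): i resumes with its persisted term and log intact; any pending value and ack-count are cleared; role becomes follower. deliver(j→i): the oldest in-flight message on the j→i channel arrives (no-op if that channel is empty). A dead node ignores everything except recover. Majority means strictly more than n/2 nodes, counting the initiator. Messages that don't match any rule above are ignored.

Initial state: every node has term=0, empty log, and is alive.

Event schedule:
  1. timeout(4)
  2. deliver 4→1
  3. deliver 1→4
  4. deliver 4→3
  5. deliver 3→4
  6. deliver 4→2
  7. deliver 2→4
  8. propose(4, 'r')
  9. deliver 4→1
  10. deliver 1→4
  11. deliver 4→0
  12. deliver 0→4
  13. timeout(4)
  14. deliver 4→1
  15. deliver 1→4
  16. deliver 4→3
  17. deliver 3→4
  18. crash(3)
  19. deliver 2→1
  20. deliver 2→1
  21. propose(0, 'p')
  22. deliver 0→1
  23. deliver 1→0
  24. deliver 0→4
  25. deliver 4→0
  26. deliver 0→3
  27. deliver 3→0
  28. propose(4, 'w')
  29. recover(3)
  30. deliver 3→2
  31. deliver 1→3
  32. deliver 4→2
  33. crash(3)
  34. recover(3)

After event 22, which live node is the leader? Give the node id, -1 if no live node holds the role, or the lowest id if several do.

after 1 — timeout(4): n4:cand/t1/[-]
after 2 — deliver 4→1: n1:foll/t1/[-]
after 3 — deliver 1→4: ·
after 4 — deliver 4→3: n3:foll/t1/[-]
after 5 — deliver 3→4: n4:lead/t1/[-]
after 6 — deliver 4→2: n2:foll/t1/[-]
after 7 — deliver 2→4: ·
after 8 — propose(4,'r'): n4:lead/t1/[r]
after 9 — deliver 4→1: n1:foll/t1/[r]
after 10 — deliver 1→4: ·
after 11 — deliver 4→0: n0:foll/t1/[-]
after 12 — deliver 0→4: ·
after 13 — timeout(4): n4:cand/t2/[r]
after 14 — deliver 4→1: n1:foll/t2/[r]
after 15 — deliver 1→4: ·
after 16 — deliver 4→3: n3:foll/t1/[r]
after 17 — deliver 3→4: ·
after 18 — crash(3): n3:✗foll/t1/[r]
after 19 — deliver 2→1: ·
after 20 — deliver 2→1: ·
after 21 — propose(0,'p'): ·
after 22 — deliver 0→1: ·

-1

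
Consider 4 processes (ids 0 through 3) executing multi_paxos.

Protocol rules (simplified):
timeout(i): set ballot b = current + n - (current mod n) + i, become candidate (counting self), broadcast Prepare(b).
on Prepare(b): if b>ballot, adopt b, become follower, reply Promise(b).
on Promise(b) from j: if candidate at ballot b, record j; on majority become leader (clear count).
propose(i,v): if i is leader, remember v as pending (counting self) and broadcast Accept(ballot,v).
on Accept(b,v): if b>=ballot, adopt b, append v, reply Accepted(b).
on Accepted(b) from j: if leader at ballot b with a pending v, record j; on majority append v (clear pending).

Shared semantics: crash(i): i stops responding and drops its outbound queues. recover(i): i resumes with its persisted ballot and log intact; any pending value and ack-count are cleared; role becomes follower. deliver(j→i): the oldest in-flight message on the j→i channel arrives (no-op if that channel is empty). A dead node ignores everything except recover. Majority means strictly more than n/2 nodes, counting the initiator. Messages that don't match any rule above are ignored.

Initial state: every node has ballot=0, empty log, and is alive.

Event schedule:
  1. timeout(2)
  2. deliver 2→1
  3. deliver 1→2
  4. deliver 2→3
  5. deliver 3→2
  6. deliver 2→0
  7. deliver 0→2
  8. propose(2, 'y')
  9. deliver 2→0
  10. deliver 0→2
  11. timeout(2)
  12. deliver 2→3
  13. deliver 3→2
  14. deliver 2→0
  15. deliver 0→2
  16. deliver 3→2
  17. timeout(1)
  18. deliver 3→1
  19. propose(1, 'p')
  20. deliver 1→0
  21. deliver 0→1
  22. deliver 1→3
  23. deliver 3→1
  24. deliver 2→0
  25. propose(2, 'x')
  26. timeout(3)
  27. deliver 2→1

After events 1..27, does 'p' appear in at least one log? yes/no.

e1 timeout(2): 2[cand,b=6,-]
e2 deliver 2→1: 1[foll,b=6,-]
e3 deliver 1→2: ·
e4 deliver 2→3: 3[foll,b=6,-]
e5 deliver 3→2: 2[lead,b=6,-]
e6 deliver 2→0: 0[foll,b=6,-]
e7 deliver 0→2: ·
e8 propose(2,'y'): ·
e9 deliver 2→0: 0[foll,b=6,y]
e10 deliver 0→2: ·
e11 timeout(2): 2[cand,b=10,-]
e12 deliver 2→3: 3[foll,b=6,y]
e13 deliver 3→2: ·
e14 deliver 2→0: 0[foll,b=10,y]
e15 deliver 0→2: ·
e16 deliver 3→2: ·
e17 timeout(1): 1[cand,b=9,-]
e18 deliver 3→1: ·
e19 propose(1,'p'): ·
e20 deliver 1→0: ·
e21 deliver 0→1: ·
e22 deliver 1→3: 3[foll,b=9,y]
e23 deliver 3→1: ·
e24 deliver 2→0: ·
e25 propose(2,'x'): ·
e26 timeout(3): 3[cand,b=15,y]
e27 deliver 2→1: ·

no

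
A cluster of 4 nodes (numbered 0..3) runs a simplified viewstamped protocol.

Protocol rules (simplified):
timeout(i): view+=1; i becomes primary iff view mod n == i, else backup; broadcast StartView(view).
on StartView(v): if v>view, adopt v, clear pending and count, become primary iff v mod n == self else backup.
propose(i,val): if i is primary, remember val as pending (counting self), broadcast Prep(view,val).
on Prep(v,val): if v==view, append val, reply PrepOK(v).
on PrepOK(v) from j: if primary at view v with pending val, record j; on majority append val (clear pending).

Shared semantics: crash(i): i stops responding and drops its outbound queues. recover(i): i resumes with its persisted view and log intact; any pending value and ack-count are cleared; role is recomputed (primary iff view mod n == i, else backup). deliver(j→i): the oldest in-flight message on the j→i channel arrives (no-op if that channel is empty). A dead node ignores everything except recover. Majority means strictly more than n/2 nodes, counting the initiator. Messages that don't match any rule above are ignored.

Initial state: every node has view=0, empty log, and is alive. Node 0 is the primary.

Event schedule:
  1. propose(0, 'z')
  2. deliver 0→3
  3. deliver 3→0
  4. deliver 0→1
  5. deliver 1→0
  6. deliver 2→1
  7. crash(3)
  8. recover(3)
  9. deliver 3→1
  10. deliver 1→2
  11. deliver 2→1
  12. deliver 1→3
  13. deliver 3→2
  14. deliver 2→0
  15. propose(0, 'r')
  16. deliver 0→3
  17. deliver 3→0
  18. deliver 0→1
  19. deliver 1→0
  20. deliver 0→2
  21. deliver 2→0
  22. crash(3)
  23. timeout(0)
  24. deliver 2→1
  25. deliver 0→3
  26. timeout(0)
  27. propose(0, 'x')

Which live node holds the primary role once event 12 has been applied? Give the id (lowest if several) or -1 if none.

[1] propose(0,'z') → ∅
[2] deliver 0→3 → N3(back v0 [z])
[3] deliver 3→0 → ∅
[4] deliver 0→1 → N1(back v0 [z])
[5] deliver 1→0 → N0(prim v0 [z])
[6] deliver 2→1 → ∅
[7] crash(3) → N3(✗back v0 [z])
[8] recover(3) → N3(back v0 [z])
[9] deliver 3→1 → ∅
[10] deliver 1→2 → ∅
[11] deliver 2→1 → ∅
[12] deliver 1→3 → ∅

0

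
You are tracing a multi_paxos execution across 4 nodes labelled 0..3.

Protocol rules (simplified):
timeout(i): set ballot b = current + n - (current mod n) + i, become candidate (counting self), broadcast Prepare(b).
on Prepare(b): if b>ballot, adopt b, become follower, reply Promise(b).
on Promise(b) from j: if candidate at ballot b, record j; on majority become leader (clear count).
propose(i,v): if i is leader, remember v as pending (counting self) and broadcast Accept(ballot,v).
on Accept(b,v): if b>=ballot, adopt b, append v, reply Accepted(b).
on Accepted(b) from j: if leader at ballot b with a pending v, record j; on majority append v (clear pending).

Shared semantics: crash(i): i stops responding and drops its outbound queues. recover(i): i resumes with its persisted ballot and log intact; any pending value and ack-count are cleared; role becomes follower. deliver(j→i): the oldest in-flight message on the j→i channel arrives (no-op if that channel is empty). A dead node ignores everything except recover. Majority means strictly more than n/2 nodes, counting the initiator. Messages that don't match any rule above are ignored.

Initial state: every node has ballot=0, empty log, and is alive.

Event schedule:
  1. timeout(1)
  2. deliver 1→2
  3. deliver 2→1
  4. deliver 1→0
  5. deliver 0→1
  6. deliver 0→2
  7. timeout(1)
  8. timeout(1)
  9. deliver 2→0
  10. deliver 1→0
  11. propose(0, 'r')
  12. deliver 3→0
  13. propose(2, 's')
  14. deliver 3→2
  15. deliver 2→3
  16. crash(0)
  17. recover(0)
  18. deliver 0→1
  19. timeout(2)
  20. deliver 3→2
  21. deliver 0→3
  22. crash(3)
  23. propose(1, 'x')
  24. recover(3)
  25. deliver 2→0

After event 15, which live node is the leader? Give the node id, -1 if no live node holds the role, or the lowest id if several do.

step 1 timeout(1): 1={cand,b=5,log=-}
step 2 deliver 1→2: 2={foll,b=5,log=-}
step 3 deliver 2→1: —
step 4 deliver 1→0: 0={foll,b=5,log=-}
step 5 deliver 0→1: 1={lead,b=5,log=-}
step 6 deliver 0→2: —
step 7 timeout(1): 1={cand,b=9,log=-}
step 8 timeout(1): 1={cand,b=13,log=-}
step 9 deliver 2→0: —
step 10 deliver 1→0: 0={foll,b=9,log=-}
step 11 propose(0,'r'): —
step 12 deliver 3→0: —
step 13 propose(2,'s'): —
step 14 deliver 3→2: —
step 15 deliver 2→3: —

-1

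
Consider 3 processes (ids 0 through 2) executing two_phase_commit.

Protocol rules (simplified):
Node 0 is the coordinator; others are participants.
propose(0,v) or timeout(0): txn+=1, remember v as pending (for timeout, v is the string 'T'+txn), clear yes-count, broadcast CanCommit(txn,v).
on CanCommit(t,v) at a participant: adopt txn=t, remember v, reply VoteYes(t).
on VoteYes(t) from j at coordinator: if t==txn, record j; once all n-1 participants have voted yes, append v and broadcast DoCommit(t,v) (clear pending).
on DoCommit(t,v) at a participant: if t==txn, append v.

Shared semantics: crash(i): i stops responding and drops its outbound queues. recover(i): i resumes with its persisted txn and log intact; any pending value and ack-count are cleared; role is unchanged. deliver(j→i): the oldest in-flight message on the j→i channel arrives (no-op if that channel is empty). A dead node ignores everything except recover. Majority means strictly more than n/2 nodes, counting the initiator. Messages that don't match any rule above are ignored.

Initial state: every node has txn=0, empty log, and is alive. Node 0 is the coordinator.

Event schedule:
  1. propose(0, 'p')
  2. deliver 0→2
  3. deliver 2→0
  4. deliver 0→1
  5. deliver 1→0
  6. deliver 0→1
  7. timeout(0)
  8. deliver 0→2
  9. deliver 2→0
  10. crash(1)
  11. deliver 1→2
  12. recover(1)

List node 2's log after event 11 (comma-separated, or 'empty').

p

[1] propose(0,'p') → N0(coor t1 [-])
[2] deliver 0→2 → N2(part t1 [-])
[3] deliver 2→0 → ∅
[4] deliver 0→1 → N1(part t1 [-])
[5] deliver 1→0 → N0(coor t1 [p])
[6] deliver 0→1 → N1(part t1 [p])
[7] timeout(0) → N0(coor t2 [p])
[8] deliver 0→2 → N2(part t1 [p])
[9] deliver 2→0 → ∅
[10] crash(1) → N1(✗part t1 [p])
[11] deliver 1→2 → ∅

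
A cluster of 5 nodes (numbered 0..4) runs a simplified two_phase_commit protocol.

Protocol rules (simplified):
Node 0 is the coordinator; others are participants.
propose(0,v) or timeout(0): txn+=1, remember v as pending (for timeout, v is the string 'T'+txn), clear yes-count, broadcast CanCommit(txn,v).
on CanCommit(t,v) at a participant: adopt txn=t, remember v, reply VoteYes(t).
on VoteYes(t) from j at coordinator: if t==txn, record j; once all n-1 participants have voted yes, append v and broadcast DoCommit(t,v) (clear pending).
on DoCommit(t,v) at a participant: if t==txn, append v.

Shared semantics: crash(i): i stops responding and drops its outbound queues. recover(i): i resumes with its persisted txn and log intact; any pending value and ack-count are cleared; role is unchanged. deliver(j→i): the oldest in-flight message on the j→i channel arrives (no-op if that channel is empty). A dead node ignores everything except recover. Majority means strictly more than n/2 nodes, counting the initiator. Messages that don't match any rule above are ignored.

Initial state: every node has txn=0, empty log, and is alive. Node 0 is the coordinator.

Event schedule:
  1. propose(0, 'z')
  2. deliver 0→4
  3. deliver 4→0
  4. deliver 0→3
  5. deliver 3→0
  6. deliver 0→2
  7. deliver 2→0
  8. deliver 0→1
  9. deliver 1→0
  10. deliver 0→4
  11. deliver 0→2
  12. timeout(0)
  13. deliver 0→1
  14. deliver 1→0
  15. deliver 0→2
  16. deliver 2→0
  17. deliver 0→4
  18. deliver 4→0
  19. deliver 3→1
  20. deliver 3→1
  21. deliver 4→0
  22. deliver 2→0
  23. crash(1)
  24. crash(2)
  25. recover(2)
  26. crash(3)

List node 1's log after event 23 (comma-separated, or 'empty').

z

step 1 propose(0,'z'): 0={coor,t=1,log=-}
step 2 deliver 0→4: 4={part,t=1,log=-}
step 3 deliver 4→0: —
step 4 deliver 0→3: 3={part,t=1,log=-}
step 5 deliver 3→0: —
step 6 deliver 0→2: 2={part,t=1,log=-}
step 7 deliver 2→0: —
step 8 deliver 0→1: 1={part,t=1,log=-}
step 9 deliver 1→0: 0={coor,t=1,log=z}
step 10 deliver 0→4: 4={part,t=1,log=z}
step 11 deliver 0→2: 2={part,t=1,log=z}
step 12 timeout(0): 0={coor,t=2,log=z}
step 13 deliver 0→1: 1={part,t=1,log=z}
step 14 deliver 1→0: —
step 15 deliver 0→2: 2={part,t=2,log=z}
step 16 deliver 2→0: —
step 17 deliver 0→4: 4={part,t=2,log=z}
step 18 deliver 4→0: —
step 19 deliver 3→1: —
step 20 deliver 3→1: —
step 21 deliver 4→0: —
step 22 deliver 2→0: —
step 23 crash(1): 1={✗part,t=1,log=z}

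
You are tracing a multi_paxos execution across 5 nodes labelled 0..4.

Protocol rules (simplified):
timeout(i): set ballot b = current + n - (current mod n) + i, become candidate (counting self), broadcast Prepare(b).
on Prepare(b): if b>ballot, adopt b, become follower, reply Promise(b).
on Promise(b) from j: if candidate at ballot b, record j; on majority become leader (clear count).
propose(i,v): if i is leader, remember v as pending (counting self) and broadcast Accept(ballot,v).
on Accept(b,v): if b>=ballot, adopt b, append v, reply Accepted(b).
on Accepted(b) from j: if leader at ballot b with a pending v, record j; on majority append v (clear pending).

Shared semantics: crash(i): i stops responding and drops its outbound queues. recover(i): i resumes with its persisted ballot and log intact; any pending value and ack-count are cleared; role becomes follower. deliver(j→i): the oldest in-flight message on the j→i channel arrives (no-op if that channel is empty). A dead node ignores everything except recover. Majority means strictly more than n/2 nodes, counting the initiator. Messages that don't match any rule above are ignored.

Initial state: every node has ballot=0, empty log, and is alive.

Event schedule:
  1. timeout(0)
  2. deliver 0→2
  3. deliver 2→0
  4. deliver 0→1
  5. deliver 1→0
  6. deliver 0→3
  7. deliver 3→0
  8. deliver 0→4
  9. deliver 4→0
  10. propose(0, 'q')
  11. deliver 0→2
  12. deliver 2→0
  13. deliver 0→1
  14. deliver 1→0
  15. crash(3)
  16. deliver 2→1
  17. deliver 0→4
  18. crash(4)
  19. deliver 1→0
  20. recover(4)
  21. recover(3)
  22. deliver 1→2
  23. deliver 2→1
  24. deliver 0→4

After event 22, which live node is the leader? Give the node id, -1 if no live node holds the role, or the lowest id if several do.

0

e1 timeout(0): 0[cand,b=5,-]
e2 deliver 0→2: 2[foll,b=5,-]
e3 deliver 2→0: ·
e4 deliver 0→1: 1[foll,b=5,-]
e5 deliver 1→0: 0[lead,b=5,-]
e6 deliver 0→3: 3[foll,b=5,-]
e7 deliver 3→0: ·
e8 deliver 0→4: 4[foll,b=5,-]
e9 deliver 4→0: ·
e10 propose(0,'q'): ·
e11 deliver 0→2: 2[foll,b=5,q]
e12 deliver 2→0: ·
e13 deliver 0→1: 1[foll,b=5,q]
e14 deliver 1→0: 0[lead,b=5,q]
e15 crash(3): 3[✗foll,b=5,-]
e16 deliver 2→1: ·
e17 deliver 0→4: 4[foll,b=5,q]
e18 crash(4): 4[✗foll,b=5,q]
e19 deliver 1→0: ·
e20 recover(4): 4[foll,b=5,q]
e21 recover(3): 3[foll,b=5,-]
e22 deliver 1→2: ·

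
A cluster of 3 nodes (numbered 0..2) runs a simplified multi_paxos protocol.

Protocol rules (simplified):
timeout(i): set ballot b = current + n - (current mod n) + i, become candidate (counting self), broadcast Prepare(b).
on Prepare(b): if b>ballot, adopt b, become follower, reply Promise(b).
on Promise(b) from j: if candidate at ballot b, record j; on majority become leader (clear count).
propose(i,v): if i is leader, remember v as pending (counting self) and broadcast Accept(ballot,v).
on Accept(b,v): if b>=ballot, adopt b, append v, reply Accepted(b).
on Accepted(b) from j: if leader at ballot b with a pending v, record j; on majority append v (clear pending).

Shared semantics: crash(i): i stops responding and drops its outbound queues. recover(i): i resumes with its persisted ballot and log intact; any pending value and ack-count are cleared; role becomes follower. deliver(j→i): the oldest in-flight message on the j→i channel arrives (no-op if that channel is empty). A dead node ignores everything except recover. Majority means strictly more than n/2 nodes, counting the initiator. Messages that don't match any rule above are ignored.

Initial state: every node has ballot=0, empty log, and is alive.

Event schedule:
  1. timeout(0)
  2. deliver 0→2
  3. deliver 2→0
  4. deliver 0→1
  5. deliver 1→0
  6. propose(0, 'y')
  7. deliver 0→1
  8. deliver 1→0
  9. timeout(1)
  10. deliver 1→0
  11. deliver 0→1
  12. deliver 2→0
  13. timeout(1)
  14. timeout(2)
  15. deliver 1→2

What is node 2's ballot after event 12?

3

after 1 — timeout(0): n0:cand/b3/[-]
after 2 — deliver 0→2: n2:foll/b3/[-]
after 3 — deliver 2→0: n0:lead/b3/[-]
after 4 — deliver 0→1: n1:foll/b3/[-]
after 5 — deliver 1→0: ·
after 6 — propose(0,'y'): ·
after 7 — deliver 0→1: n1:foll/b3/[y]
after 8 — deliver 1→0: n0:lead/b3/[y]
after 9 — timeout(1): n1:cand/b7/[y]
after 10 — deliver 1→0: n0:foll/b7/[y]
after 11 — deliver 0→1: n1:lead/b7/[y]
after 12 — deliver 2→0: ·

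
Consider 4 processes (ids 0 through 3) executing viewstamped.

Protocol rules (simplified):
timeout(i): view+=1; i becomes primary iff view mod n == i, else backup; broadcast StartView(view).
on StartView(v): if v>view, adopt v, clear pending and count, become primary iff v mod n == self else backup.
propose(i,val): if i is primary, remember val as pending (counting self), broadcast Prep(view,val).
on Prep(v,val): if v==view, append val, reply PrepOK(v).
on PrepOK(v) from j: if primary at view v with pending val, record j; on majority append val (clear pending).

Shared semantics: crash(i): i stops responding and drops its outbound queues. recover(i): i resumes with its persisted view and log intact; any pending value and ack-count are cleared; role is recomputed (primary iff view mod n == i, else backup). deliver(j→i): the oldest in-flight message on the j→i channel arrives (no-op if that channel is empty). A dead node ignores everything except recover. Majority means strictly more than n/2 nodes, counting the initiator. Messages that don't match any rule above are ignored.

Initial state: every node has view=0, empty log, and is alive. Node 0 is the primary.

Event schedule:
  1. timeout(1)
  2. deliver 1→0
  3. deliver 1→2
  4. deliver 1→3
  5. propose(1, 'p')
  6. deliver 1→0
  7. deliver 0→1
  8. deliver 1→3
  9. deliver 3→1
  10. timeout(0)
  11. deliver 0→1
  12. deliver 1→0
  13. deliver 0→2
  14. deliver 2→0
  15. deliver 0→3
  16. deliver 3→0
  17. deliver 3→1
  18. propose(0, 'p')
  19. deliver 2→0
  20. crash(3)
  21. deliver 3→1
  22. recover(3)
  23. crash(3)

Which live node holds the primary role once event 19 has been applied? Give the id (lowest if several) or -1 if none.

2

1. timeout(1):  <1:prim v1 ->
2. deliver 1→0:  <0:back v1 ->
3. deliver 1→2:  <2:back v1 ->
4. deliver 1→3:  <3:back v1 ->
5. propose(1,'p'):  nop
6. deliver 1→0:  <0:back v1 p>
7. deliver 0→1:  nop
8. deliver 1→3:  <3:back v1 p>
9. deliver 3→1:  <1:prim v1 p>
10. timeout(0):  <0:back v2 p>
11. deliver 0→1:  <1:back v2 p>
12. deliver 1→0:  nop
13. deliver 0→2:  <2:prim v2 ->
14. deliver 2→0:  nop
15. deliver 0→3:  <3:back v2 p>
16. deliver 3→0:  nop
17. deliver 3→1:  nop
18. propose(0,'p'):  nop
19. deliver 2→0:  nop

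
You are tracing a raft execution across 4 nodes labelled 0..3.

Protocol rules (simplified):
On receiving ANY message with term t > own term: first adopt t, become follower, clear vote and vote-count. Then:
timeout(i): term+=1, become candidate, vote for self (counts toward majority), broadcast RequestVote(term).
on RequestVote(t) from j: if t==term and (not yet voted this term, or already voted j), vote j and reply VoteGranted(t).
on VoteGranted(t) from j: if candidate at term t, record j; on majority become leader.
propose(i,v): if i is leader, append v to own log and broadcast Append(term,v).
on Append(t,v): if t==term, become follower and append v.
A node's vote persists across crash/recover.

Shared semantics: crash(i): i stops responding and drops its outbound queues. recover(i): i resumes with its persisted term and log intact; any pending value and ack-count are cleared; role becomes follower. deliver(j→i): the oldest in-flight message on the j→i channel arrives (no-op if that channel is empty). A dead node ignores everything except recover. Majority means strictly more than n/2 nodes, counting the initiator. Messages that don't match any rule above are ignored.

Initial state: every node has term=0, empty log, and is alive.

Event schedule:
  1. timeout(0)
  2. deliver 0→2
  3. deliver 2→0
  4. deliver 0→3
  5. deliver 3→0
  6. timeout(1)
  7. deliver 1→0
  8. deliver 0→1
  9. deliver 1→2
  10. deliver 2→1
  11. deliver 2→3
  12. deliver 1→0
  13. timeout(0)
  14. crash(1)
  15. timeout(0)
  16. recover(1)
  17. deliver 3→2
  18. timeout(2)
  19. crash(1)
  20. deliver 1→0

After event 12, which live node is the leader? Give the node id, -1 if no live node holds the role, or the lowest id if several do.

1. timeout(0):  <0:cand t1 ->
2. deliver 0→2:  <2:foll t1 ->
3. deliver 2→0:  nop
4. deliver 0→3:  <3:foll t1 ->
5. deliver 3→0:  <0:lead t1 ->
6. timeout(1):  <1:cand t1 ->
7. deliver 1→0:  nop
8. deliver 0→1:  nop
9. deliver 1→2:  nop
10. deliver 2→1:  nop
11. deliver 2→3:  nop
12. deliver 1→0:  nop

0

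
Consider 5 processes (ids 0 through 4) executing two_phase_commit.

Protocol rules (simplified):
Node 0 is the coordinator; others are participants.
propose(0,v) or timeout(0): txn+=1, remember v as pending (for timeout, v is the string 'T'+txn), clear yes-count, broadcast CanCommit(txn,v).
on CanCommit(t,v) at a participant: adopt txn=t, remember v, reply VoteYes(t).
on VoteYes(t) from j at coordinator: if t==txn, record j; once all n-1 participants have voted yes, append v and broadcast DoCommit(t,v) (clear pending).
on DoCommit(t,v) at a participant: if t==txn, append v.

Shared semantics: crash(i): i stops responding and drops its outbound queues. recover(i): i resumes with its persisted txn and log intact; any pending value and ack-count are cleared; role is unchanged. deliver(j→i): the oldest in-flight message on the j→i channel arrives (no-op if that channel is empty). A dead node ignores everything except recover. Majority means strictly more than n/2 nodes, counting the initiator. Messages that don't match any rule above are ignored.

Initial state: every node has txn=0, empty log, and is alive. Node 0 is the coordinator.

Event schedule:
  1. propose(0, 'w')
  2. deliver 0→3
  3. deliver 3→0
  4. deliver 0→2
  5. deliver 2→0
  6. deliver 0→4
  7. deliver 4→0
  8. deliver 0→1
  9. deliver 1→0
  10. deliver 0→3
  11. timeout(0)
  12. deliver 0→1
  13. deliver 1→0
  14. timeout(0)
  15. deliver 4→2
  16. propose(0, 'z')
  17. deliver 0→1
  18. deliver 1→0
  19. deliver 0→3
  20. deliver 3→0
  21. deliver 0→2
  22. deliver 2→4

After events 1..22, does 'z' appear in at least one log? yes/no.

no

step 1 propose(0,'w'): 0={coor,t=1,log=-}
step 2 deliver 0→3: 3={part,t=1,log=-}
step 3 deliver 3→0: —
step 4 deliver 0→2: 2={part,t=1,log=-}
step 5 deliver 2→0: —
step 6 deliver 0→4: 4={part,t=1,log=-}
step 7 deliver 4→0: —
step 8 deliver 0→1: 1={part,t=1,log=-}
step 9 deliver 1→0: 0={coor,t=1,log=w}
step 10 deliver 0→3: 3={part,t=1,log=w}
step 11 timeout(0): 0={coor,t=2,log=w}
step 12 deliver 0→1: 1={part,t=1,log=w}
step 13 deliver 1→0: —
step 14 timeout(0): 0={coor,t=3,log=w}
step 15 deliver 4→2: —
step 16 propose(0,'z'): 0={coor,t=4,log=w}
step 17 deliver 0→1: 1={part,t=2,log=w}
step 18 deliver 1→0: —
step 19 deliver 0→3: 3={part,t=2,log=w}
step 20 deliver 3→0: —
step 21 deliver 0→2: 2={part,t=1,log=w}
step 22 deliver 2→4: —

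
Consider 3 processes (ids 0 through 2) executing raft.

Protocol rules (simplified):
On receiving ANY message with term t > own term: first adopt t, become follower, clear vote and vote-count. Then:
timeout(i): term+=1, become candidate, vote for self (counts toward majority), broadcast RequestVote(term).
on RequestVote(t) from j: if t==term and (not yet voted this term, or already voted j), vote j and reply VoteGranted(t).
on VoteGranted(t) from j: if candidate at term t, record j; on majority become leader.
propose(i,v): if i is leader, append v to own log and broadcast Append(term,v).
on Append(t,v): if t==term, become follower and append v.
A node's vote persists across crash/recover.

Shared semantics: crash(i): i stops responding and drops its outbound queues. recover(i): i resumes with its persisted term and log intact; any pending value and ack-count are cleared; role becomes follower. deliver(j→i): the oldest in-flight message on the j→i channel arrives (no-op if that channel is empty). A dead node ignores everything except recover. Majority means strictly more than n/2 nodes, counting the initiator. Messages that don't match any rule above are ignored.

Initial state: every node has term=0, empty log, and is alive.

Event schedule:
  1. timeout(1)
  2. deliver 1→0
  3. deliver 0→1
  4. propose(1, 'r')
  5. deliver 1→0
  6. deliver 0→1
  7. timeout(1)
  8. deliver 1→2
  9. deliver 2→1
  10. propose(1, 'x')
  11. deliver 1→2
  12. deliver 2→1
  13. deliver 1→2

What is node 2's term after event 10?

[1] timeout(1) → N1(cand t1 [-])
[2] deliver 1→0 → N0(foll t1 [-])
[3] deliver 0→1 → N1(lead t1 [-])
[4] propose(1,'r') → N1(lead t1 [r])
[5] deliver 1→0 → N0(foll t1 [r])
[6] deliver 0→1 → ∅
[7] timeout(1) → N1(cand t2 [r])
[8] deliver 1→2 → N2(foll t1 [-])
[9] deliver 2→1 → ∅
[10] propose(1,'x') → ∅

1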